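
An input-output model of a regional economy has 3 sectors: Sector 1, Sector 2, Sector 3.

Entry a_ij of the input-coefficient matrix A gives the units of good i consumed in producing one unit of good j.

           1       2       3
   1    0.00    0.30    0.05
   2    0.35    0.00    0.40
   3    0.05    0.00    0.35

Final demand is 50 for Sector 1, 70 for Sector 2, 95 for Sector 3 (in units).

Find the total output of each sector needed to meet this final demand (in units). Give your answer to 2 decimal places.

x_1 = 108.68, x_2 = 169.84, x_3 = 154.51

I − A =
  [   1.00    -0.30    -0.05]
  [  -0.35     1.00    -0.40]
  [  -0.05     0.00     0.65]
Cofactors of I−A, C_ij = (−1)^(i+j)·(minor ij) (rows/columns in the sector order above):
  C_11 = (1.00)(0.65) − (-0.40)(0.00) = 0.6500
  C_12 = −[(-0.35)(0.65) − (-0.40)(-0.05)] = 0.2475
  C_13 = (-0.35)(0.00) − (1.00)(-0.05) = 0.0500
  C_21 = −[(-0.30)(0.65) − (-0.05)(0.00)] = 0.1950
  C_22 = (1.00)(0.65) − (-0.05)(-0.05) = 0.6475
  C_23 = −[(1.00)(0.00) − (-0.30)(-0.05)] = 0.0150
  C_31 = (-0.30)(-0.40) − (-0.05)(1.00) = 0.1700
  C_32 = −[(1.00)(-0.40) − (-0.05)(-0.35)] = 0.4175
  C_33 = (1.00)(1.00) − (-0.30)(-0.35) = 0.8950
det(I−A) = Σ_j (I−A)_1j·C_1j = (1.00)(0.6500) + (-0.30)(0.2475) + (-0.05)(0.0500) = 0.57325
adj(I−A) = Cᵀ =
  [ 0.6500   0.1950   0.1700]
  [ 0.2475   0.6475   0.4175]
  [ 0.0500   0.0150   0.8950]
(I − A)⁻¹ = adj(I−A) / det(I−A) ≈
  [   1.1339     0.3402     0.2966]
  [   0.4317     1.1295     0.7283]
  [   0.0872     0.0262     1.5613]
x = (I − A)⁻¹ d = adj(I−A)·d / det(I−A), with det(I−A) = 0.57325:
  x_1 = (0.6500·50 + 0.1950·70 + 0.1700·95) / 0.57325 = 62.30 / 0.57325 ≈ 108.68
  x_2 = (0.2475·50 + 0.6475·70 + 0.4175·95) / 0.57325 = 97.3625 / 0.57325 ≈ 169.84
  x_3 = (0.0500·50 + 0.0150·70 + 0.8950·95) / 0.57325 = 88.575 / 0.57325 ≈ 154.51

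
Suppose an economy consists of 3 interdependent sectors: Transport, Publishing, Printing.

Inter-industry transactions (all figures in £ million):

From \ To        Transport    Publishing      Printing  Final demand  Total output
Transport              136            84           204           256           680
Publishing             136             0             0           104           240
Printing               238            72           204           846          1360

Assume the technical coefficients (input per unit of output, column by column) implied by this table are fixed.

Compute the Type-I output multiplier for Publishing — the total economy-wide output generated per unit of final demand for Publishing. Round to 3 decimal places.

m_2 = 2.384

Technical coefficients a_ij = z_ij / X_j:
  a_11 = 136/680 = 0.20, a_21 = 136/680 = 0.20, a_31 = 238/680 = 0.35
  a_12 = 84/240 = 0.35, a_22 = 0/240 = 0.00, a_32 = 72/240 = 0.30
  a_13 = 204/1360 = 0.15, a_23 = 0/1360 = 0.00, a_33 = 204/1360 = 0.15
I − A =
  [   0.80    -0.35    -0.15]
  [  -0.20     1.00     0.00]
  [  -0.35    -0.30     0.85]
Cofactors of I−A, C_ij = (−1)^(i+j)·(minor ij) (rows/columns in the sector order above):
  C_11 = (1.00)(0.85) − (0.00)(-0.30) = 0.8500
  C_12 = −[(-0.20)(0.85) − (0.00)(-0.35)] = 0.1700
  C_13 = (-0.20)(-0.30) − (1.00)(-0.35) = 0.4100
  C_21 = −[(-0.35)(0.85) − (-0.15)(-0.30)] = 0.3425
  C_22 = (0.80)(0.85) − (-0.15)(-0.35) = 0.6275
  C_23 = −[(0.80)(-0.30) − (-0.35)(-0.35)] = 0.3625
  C_31 = (-0.35)(0.00) − (-0.15)(1.00) = 0.1500
  C_32 = −[(0.80)(0.00) − (-0.15)(-0.20)] = 0.0300
  C_33 = (0.80)(1.00) − (-0.35)(-0.20) = 0.7300
det(I−A) = Σ_j (I−A)_1j·C_1j = (0.80)(0.8500) + (-0.35)(0.1700) + (-0.15)(0.4100) = 0.5590
adj(I−A) = Cᵀ =
  [ 0.8500   0.3425   0.1500]
  [ 0.1700   0.6275   0.0300]
  [ 0.4100   0.3625   0.7300]
(I − A)⁻¹ = adj(I−A) / det(I−A) ≈
  [   1.5206     0.6127     0.2683]
  [   0.3041     1.1225     0.0537]
  [   0.7335     0.6485     1.3059]
The output multiplier for sector j is the column-j sum of the Leontief inverse (I − A)⁻¹ = adj(I−A) / det(I−A).
Column 2 of adj(I−A): (0.3425, 0.6275, 0.3625); det(I−A) = 0.5590.
m_2 = (0.3425 + 0.6275 + 0.3625) / 0.5590 = 1.3325 / 0.5590 ≈ 2.384.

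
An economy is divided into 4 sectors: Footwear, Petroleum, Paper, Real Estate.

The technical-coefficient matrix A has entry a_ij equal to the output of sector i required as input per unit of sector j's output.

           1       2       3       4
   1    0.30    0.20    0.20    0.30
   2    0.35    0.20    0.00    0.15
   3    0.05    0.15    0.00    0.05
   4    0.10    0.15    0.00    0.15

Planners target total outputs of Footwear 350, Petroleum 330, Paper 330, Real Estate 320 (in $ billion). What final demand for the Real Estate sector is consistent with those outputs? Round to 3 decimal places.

I − A =
  [   0.70    -0.20    -0.20    -0.30]
  [  -0.35     0.80     0.00    -0.15]
  [  -0.05    -0.15     1.00    -0.05]
  [  -0.10    -0.15     0.00     0.85]
d = (I − A) x:
  d_1 = (+0.70)·350 + (-0.20)·330 + (-0.20)·330 + (-0.30)·320 = 17.000
  d_2 = (-0.35)·350 + (+0.80)·330 + (+0.00)·330 + (-0.15)·320 = 93.500
  d_3 = (-0.05)·350 + (-0.15)·330 + (+1.00)·330 + (-0.05)·320 = 247.000
  d_4 = (-0.10)·350 + (-0.15)·330 + (+0.00)·330 + (+0.85)·320 = 187.500

d_4 = 187.500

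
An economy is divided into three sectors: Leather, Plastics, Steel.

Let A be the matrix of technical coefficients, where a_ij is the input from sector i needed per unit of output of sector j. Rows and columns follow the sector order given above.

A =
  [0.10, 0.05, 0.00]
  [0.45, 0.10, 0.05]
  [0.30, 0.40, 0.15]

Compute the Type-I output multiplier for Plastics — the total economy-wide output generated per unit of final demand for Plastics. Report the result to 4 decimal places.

I − A =
  [   0.90    -0.05     0.00]
  [  -0.45     0.90    -0.05]
  [  -0.30    -0.40     0.85]
Cofactors of I−A, C_ij = (−1)^(i+j)·(minor ij) (rows/columns in the sector order above):
  C_11 = (0.90)(0.85) − (-0.05)(-0.40) = 0.7450
  C_12 = −[(-0.45)(0.85) − (-0.05)(-0.30)] = 0.3975
  C_13 = (-0.45)(-0.40) − (0.90)(-0.30) = 0.4500
  C_21 = −[(-0.05)(0.85) − (0.00)(-0.40)] = 0.0425
  C_22 = (0.90)(0.85) − (0.00)(-0.30) = 0.7650
  C_23 = −[(0.90)(-0.40) − (-0.05)(-0.30)] = 0.3750
  C_31 = (-0.05)(-0.05) − (0.00)(0.90) = 0.0025
  C_32 = −[(0.90)(-0.05) − (0.00)(-0.45)] = 0.0450
  C_33 = (0.90)(0.90) − (-0.05)(-0.45) = 0.7875
det(I−A) = Σ_j (I−A)_1j·C_1j = (0.90)(0.7450) + (-0.05)(0.3975) + (0.00)(0.4500) = 0.650625
adj(I−A) = Cᵀ =
  [ 0.7450   0.0425   0.0025]
  [ 0.3975   0.7650   0.0450]
  [ 0.4500   0.3750   0.7875]
(I − A)⁻¹ = adj(I−A) / det(I−A) ≈
  [   1.14505     0.06532     0.00384]
  [   0.61095     1.17579     0.06916]
  [   0.69164     0.57637     1.21037]
The output multiplier for sector j is the column-j sum of the Leontief inverse (I − A)⁻¹ = adj(I−A) / det(I−A).
Column P of adj(I−A): (0.0425, 0.7650, 0.3750); det(I−A) = 0.650625.
m_P = (0.0425 + 0.7650 + 0.3750) / 0.650625 = 1.1825 / 0.650625 ≈ 1.8175.

m_P = 1.8175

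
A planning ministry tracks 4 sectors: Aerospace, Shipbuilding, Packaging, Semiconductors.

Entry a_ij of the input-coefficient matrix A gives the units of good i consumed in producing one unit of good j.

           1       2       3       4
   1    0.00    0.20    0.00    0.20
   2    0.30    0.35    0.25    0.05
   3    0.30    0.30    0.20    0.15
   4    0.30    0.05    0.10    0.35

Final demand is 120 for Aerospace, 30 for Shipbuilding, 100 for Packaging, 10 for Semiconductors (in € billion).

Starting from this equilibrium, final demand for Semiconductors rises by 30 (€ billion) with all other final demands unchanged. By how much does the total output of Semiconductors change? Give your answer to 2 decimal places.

I − A =
  [   1.00    -0.20     0.00    -0.20]
  [  -0.30     0.65    -0.25    -0.05]
  [  -0.30    -0.30     0.80    -0.15]
  [  -0.30    -0.05    -0.10     0.65]
Compute the cofactors C_ij = (−1)^(i+j)·(3×3 minor ij) of I−A; the adjugate is their transpose:
adj(I−A) = Cᵀ =
  [ 0.274125   0.115000   0.049000   0.104500]
  [ 0.225000   0.451000   0.158500   0.140500]
  [ 0.220500   0.235500   0.336000   0.163500]
  [ 0.177750   0.124000   0.086500   0.382000]
det(I−A) = Σ_j (I−A)_1j·C_1j = (1.00)(0.274125) + (-0.20)(0.225000) + (0.00)(0.220500) + (-0.20)(0.177750) = 0.193575
(I − A)⁻¹ = adj(I−A) / det(I−A) ≈
  [   1.4161     0.5941     0.2531     0.5398]
  [   1.1623     2.3298     0.8188     0.7258]
  [   1.1391     1.2166     1.7358     0.8446]
  [   0.9182     0.6406     0.4469     1.9734]
Δx = (I − A)⁻¹ Δd with Δd having +30 in the Semiconductors component and 0 elsewhere.
So Δx_4 = L_44 · (+30), where L_44 = adj(I−A)_44 / det(I−A) = 0.382000 / 0.193575.
Δx_4 = 0.382000 × (+30) / 0.193575 = 11.46 / 0.193575 ≈ 59.20.

Δx_4 = 59.20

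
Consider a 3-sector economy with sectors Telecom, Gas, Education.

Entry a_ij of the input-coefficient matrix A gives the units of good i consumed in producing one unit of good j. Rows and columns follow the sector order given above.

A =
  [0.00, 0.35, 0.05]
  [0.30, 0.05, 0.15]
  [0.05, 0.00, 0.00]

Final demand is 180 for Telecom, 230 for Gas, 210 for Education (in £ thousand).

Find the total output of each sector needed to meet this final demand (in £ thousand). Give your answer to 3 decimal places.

I − A =
  [   1.00    -0.35    -0.05]
  [  -0.30     0.95    -0.15]
  [  -0.05     0.00     1.00]
Cofactors of I−A, C_ij = (−1)^(i+j)·(minor ij) (rows/columns in the sector order above):
  C_11 = (0.95)(1.00) − (-0.15)(0.00) = 0.9500
  C_12 = −[(-0.30)(1.00) − (-0.15)(-0.05)] = 0.3075
  C_13 = (-0.30)(0.00) − (0.95)(-0.05) = 0.0475
  C_21 = −[(-0.35)(1.00) − (-0.05)(0.00)] = 0.3500
  C_22 = (1.00)(1.00) − (-0.05)(-0.05) = 0.9975
  C_23 = −[(1.00)(0.00) − (-0.35)(-0.05)] = 0.0175
  C_31 = (-0.35)(-0.15) − (-0.05)(0.95) = 0.1000
  C_32 = −[(1.00)(-0.15) − (-0.05)(-0.30)] = 0.1650
  C_33 = (1.00)(0.95) − (-0.35)(-0.30) = 0.8450
det(I−A) = Σ_j (I−A)_1j·C_1j = (1.00)(0.9500) + (-0.35)(0.3075) + (-0.05)(0.0475) = 0.8400
adj(I−A) = Cᵀ =
  [ 0.9500   0.3500   0.1000]
  [ 0.3075   0.9975   0.1650]
  [ 0.0475   0.0175   0.8450]
(I − A)⁻¹ = adj(I−A) / det(I−A) ≈
  [   1.1310     0.4167     0.1190]
  [   0.3661     1.1875     0.1964]
  [   0.0565     0.0208     1.0060]
x = (I − A)⁻¹ d = adj(I−A)·d / det(I−A), with det(I−A) = 0.8400:
  x_T = (0.9500·180 + 0.3500·230 + 0.1000·210) / 0.8400 = 272.50 / 0.8400 ≈ 324.405
  x_G = (0.3075·180 + 0.9975·230 + 0.1650·210) / 0.8400 = 319.425 / 0.8400 ≈ 380.268
  x_E = (0.0475·180 + 0.0175·230 + 0.8450·210) / 0.8400 = 190.025 / 0.8400 ≈ 226.220

x_T = 324.405, x_G = 380.268, x_E = 226.220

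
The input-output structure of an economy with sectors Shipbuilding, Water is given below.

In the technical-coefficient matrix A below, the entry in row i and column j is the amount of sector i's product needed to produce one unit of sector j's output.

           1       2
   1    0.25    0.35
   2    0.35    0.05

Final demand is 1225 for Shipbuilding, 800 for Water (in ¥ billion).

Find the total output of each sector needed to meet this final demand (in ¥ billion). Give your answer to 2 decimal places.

I − A =
  [   0.75    -0.35]
  [  -0.35     0.95]
det(I−A) = (0.75)(0.95) − (-0.35)(-0.35) = 0.5900
adj(I−A) = [[0.95, 0.35], [0.35, 0.75]]
(I − A)⁻¹ = adj(I−A) / det(I−A) ≈
  [   1.6102     0.5932]
  [   0.5932     1.2712]
x = (I − A)⁻¹ d = adj(I−A)·d / det(I−A), with det(I−A) = 0.5900:
  x_1 = (0.95·1225 + 0.35·800) / 0.5900 = 1443.75 / 0.5900 ≈ 2447.03
  x_2 = (0.35·1225 + 0.75·800) / 0.5900 = 1028.75 / 0.5900 ≈ 1743.64

x_1 = 2447.03, x_2 = 1743.64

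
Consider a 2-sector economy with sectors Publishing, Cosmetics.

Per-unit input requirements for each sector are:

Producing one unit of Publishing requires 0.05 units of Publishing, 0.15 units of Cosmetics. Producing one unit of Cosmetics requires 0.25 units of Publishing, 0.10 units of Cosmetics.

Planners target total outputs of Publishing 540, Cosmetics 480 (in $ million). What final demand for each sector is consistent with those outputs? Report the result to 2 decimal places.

d_P = 393.00, d_C = 351.00

I − A =
  [   0.95    -0.25]
  [  -0.15     0.90]
d = (I − A) x:
  d_P = (+0.95)·540 + (-0.25)·480 = 393.00
  d_C = (-0.15)·540 + (+0.90)·480 = 351.00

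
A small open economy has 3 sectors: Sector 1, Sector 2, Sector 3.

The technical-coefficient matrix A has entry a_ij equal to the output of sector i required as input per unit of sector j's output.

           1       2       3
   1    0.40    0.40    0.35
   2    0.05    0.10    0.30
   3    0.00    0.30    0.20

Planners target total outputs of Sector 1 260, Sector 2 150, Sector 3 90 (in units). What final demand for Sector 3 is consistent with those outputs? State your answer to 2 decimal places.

d_3 = 27.00

I − A =
  [   0.60    -0.40    -0.35]
  [  -0.05     0.90    -0.30]
  [   0.00    -0.30     0.80]
d = (I − A) x:
  d_1 = (+0.60)·260 + (-0.40)·150 + (-0.35)·90 = 64.50
  d_2 = (-0.05)·260 + (+0.90)·150 + (-0.30)·90 = 95.00
  d_3 = (+0.00)·260 + (-0.30)·150 + (+0.80)·90 = 27.00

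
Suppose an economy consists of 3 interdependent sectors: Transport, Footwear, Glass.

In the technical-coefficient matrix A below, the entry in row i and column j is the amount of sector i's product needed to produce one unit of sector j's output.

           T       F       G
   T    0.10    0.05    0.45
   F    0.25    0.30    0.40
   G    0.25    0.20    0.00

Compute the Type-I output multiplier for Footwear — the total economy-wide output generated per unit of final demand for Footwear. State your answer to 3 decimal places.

I − A =
  [   0.90    -0.05    -0.45]
  [  -0.25     0.70    -0.40]
  [  -0.25    -0.20     1.00]
Cofactors of I−A, C_ij = (−1)^(i+j)·(minor ij) (rows/columns in the sector order above):
  C_11 = (0.70)(1.00) − (-0.40)(-0.20) = 0.6200
  C_12 = −[(-0.25)(1.00) − (-0.40)(-0.25)] = 0.3500
  C_13 = (-0.25)(-0.20) − (0.70)(-0.25) = 0.2250
  C_21 = −[(-0.05)(1.00) − (-0.45)(-0.20)] = 0.1400
  C_22 = (0.90)(1.00) − (-0.45)(-0.25) = 0.7875
  C_23 = −[(0.90)(-0.20) − (-0.05)(-0.25)] = 0.1925
  C_31 = (-0.05)(-0.40) − (-0.45)(0.70) = 0.3350
  C_32 = −[(0.90)(-0.40) − (-0.45)(-0.25)] = 0.4725
  C_33 = (0.90)(0.70) − (-0.05)(-0.25) = 0.6175
det(I−A) = Σ_j (I−A)_1j·C_1j = (0.90)(0.6200) + (-0.05)(0.3500) + (-0.45)(0.2250) = 0.43925
adj(I−A) = Cᵀ =
  [ 0.6200   0.1400   0.3350]
  [ 0.3500   0.7875   0.4725]
  [ 0.2250   0.1925   0.6175]
(I − A)⁻¹ = adj(I−A) / det(I−A) ≈
  [   1.4115     0.3187     0.7627]
  [   0.7968     1.7928     1.0757]
  [   0.5122     0.4382     1.4058]
The output multiplier for sector j is the column-j sum of the Leontief inverse (I − A)⁻¹ = adj(I−A) / det(I−A).
Column F of adj(I−A): (0.1400, 0.7875, 0.1925); det(I−A) = 0.43925.
m_F = (0.1400 + 0.7875 + 0.1925) / 0.43925 = 1.12 / 0.43925 ≈ 2.550.

m_F = 2.550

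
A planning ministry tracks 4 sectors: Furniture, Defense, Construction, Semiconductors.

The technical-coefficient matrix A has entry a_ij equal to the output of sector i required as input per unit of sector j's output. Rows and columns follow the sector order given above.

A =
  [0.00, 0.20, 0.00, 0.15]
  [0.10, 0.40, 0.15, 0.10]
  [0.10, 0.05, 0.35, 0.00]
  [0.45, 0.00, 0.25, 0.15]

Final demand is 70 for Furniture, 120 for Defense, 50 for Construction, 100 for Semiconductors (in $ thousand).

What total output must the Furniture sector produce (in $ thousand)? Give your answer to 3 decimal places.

I − A =
  [   1.00    -0.20     0.00    -0.15]
  [  -0.10     0.60    -0.15    -0.10]
  [  -0.10    -0.05     0.65     0.00]
  [  -0.45     0.00    -0.25     0.85]
Compute the cofactors C_ij = (−1)^(i+j)·(3×3 minor ij) of I−A; the adjugate is their transpose:
adj(I−A) = Cᵀ =
  [ 0.323875   0.112375   0.053000   0.070375]
  [ 0.099750   0.504875   0.146125   0.077000]
  [ 0.057500   0.056125   0.443500   0.016750]
  [ 0.188375   0.076000   0.158500   0.366500]
det(I−A) = Σ_j (I−A)_1j·C_1j = (1.00)(0.323875) + (-0.20)(0.099750) + (0.00)(0.057500) + (-0.15)(0.188375) = 0.27566875
(I − A)⁻¹ = adj(I−A) / det(I−A) ≈
  [   1.1749     0.4076     0.1923     0.2553]
  [   0.3618     1.8315     0.5301     0.2793]
  [   0.2086     0.2036     1.6088     0.0608]
  [   0.6833     0.2757     0.5750     1.3295]
x = (I − A)⁻¹ d = adj(I−A)·d / det(I−A), with det(I−A) = 0.27566875:
  x_F = (0.323875·70 + 0.112375·120 + 0.053000·50 + 0.070375·100) / 0.27566875 = 45.84375 / 0.27566875 ≈ 166.300
  x_D = (0.099750·70 + 0.504875·120 + 0.146125·50 + 0.077000·100) / 0.27566875 = 82.57375 / 0.27566875 ≈ 299.540
  x_C = (0.057500·70 + 0.056125·120 + 0.443500·50 + 0.016750·100) / 0.27566875 = 34.61 / 0.27566875 ≈ 125.549
  x_S = (0.188375·70 + 0.076000·120 + 0.158500·50 + 0.366500·100) / 0.27566875 = 66.88125 / 0.27566875 ≈ 242.615

x_F = 166.300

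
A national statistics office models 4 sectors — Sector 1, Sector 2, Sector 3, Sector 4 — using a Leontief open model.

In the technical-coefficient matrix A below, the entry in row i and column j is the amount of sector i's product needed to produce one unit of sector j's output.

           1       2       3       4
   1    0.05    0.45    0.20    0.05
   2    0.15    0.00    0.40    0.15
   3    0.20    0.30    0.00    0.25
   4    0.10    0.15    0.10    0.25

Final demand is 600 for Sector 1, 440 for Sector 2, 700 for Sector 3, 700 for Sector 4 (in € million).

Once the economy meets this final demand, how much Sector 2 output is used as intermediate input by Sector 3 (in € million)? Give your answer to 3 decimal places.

I − A =
  [   0.95    -0.45    -0.20    -0.05]
  [  -0.15     1.00    -0.40    -0.15]
  [  -0.20    -0.30     1.00    -0.25]
  [  -0.10    -0.15    -0.10     0.75]
Compute the cofactors C_ij = (−1)^(i+j)·(3×3 minor ij) of I−A; the adjugate is their transpose:
adj(I−A) = Cᵀ =
  [ 0.593000   0.387750   0.295250   0.215500]
  [ 0.196750   0.647750   0.323500   0.250500]
  [ 0.214375   0.328125   0.627625   0.289125]
  [ 0.147000   0.225000   0.187750   0.683500]
det(I−A) = Σ_j (I−A)_1j·C_1j = (0.95)(0.593000) + (-0.45)(0.196750) + (-0.20)(0.214375) + (-0.05)(0.147000) = 0.4245875
(I − A)⁻¹ = adj(I−A) / det(I−A) ≈
  [   1.3966     0.9132     0.6954     0.5076]
  [   0.4634     1.5256     0.7619     0.5900]
  [   0.5049     0.7728     1.4782     0.6810]
  [   0.3462     0.5299     0.4422     1.6098]
First solve x = (I − A)⁻¹ d = adj(I−A)·d / det(I−A); in particular x_3 = (0.214375·600 + 0.328125·440 + 0.627625·700 + 0.289125·700) / 0.4245875 = 914.725 / 0.4245875 ≈ 2154.38514.
Intermediate flow from 2 to 3: z_23 = a_23 · x_3 = 0.40 × 914.725 / 0.4245875 = 365.89 / 0.4245875 ≈ 861.754.

z_23 = 861.754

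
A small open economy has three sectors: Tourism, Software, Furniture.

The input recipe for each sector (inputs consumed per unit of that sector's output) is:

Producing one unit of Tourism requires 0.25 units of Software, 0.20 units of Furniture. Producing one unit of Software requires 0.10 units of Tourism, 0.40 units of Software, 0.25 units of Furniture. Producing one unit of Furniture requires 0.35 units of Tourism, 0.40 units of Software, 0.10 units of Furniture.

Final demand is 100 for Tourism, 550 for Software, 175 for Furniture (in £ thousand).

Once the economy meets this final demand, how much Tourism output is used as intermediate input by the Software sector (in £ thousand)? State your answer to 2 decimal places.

I − A =
  [   1.00    -0.10    -0.35]
  [  -0.25     0.60    -0.40]
  [  -0.20    -0.25     0.90]
Cofactors of I−A, C_ij = (−1)^(i+j)·(minor ij) (rows/columns in the sector order above):
  C_11 = (0.60)(0.90) − (-0.40)(-0.25) = 0.4400
  C_12 = −[(-0.25)(0.90) − (-0.40)(-0.20)] = 0.3050
  C_13 = (-0.25)(-0.25) − (0.60)(-0.20) = 0.1825
  C_21 = −[(-0.10)(0.90) − (-0.35)(-0.25)] = 0.1775
  C_22 = (1.00)(0.90) − (-0.35)(-0.20) = 0.8300
  C_23 = −[(1.00)(-0.25) − (-0.10)(-0.20)] = 0.2700
  C_31 = (-0.10)(-0.40) − (-0.35)(0.60) = 0.2500
  C_32 = −[(1.00)(-0.40) − (-0.35)(-0.25)] = 0.4875
  C_33 = (1.00)(0.60) − (-0.10)(-0.25) = 0.5750
det(I−A) = Σ_j (I−A)_1j·C_1j = (1.00)(0.4400) + (-0.10)(0.3050) + (-0.35)(0.1825) = 0.345625
adj(I−A) = Cᵀ =
  [ 0.4400   0.1775   0.2500]
  [ 0.3050   0.8300   0.4875]
  [ 0.1825   0.2700   0.5750]
(I − A)⁻¹ = adj(I−A) / det(I−A) ≈
  [   1.2731     0.5136     0.7233]
  [   0.8825     2.4014     1.4105]
  [   0.5280     0.7812     1.6637]
First solve x = (I − A)⁻¹ d = adj(I−A)·d / det(I−A); in particular x_2 = (0.3050·100 + 0.8300·550 + 0.4875·175) / 0.345625 = 572.3125 / 0.345625 ≈ 1655.8770.
Intermediate flow from 1 to 2: z_12 = a_12 · x_2 = 0.10 × 572.3125 / 0.345625 = 57.23125 / 0.345625 ≈ 165.59.

z_12 = 165.59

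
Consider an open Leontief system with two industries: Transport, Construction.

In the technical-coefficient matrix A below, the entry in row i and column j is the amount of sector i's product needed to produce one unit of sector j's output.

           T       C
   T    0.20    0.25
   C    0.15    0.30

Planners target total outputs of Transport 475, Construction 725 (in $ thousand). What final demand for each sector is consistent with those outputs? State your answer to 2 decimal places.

d_T = 198.75, d_C = 436.25

I − A =
  [   0.80    -0.25]
  [  -0.15     0.70]
d = (I − A) x:
  d_T = (+0.80)·475 + (-0.25)·725 = 198.75
  d_C = (-0.15)·475 + (+0.70)·725 = 436.25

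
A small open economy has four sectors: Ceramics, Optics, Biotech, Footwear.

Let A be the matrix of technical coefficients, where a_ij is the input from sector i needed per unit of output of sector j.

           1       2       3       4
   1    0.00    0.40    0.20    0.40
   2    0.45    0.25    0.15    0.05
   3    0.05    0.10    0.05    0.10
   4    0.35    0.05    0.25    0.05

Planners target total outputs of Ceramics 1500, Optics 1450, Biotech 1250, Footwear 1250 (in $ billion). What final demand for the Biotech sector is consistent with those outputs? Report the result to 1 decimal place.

d_3 = 842.5

I − A =
  [   1.00    -0.40    -0.20    -0.40]
  [  -0.45     0.75    -0.15    -0.05]
  [  -0.05    -0.10     0.95    -0.10]
  [  -0.35    -0.05    -0.25     0.95]
d = (I − A) x:
  d_1 = (+1.00)·1500 + (-0.40)·1450 + (-0.20)·1250 + (-0.40)·1250 = 170.0
  d_2 = (-0.45)·1500 + (+0.75)·1450 + (-0.15)·1250 + (-0.05)·1250 = 162.5
  d_3 = (-0.05)·1500 + (-0.10)·1450 + (+0.95)·1250 + (-0.10)·1250 = 842.5
  d_4 = (-0.35)·1500 + (-0.05)·1450 + (-0.25)·1250 + (+0.95)·1250 = 277.5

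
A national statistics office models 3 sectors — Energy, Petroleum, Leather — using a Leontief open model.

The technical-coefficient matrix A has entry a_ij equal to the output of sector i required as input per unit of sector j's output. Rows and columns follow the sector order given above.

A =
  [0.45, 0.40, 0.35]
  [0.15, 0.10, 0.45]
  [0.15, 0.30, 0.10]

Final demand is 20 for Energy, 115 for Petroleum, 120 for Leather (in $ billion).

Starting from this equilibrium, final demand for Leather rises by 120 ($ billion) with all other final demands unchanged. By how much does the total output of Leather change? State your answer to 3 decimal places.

I − A =
  [   0.55    -0.40    -0.35]
  [  -0.15     0.90    -0.45]
  [  -0.15    -0.30     0.90]
Cofactors of I−A, C_ij = (−1)^(i+j)·(minor ij) (rows/columns in the sector order above):
  C_11 = (0.90)(0.90) − (-0.45)(-0.30) = 0.6750
  C_12 = −[(-0.15)(0.90) − (-0.45)(-0.15)] = 0.2025
  C_13 = (-0.15)(-0.30) − (0.90)(-0.15) = 0.1800
  C_21 = −[(-0.40)(0.90) − (-0.35)(-0.30)] = 0.4650
  C_22 = (0.55)(0.90) − (-0.35)(-0.15) = 0.4425
  C_23 = −[(0.55)(-0.30) − (-0.40)(-0.15)] = 0.2250
  C_31 = (-0.40)(-0.45) − (-0.35)(0.90) = 0.4950
  C_32 = −[(0.55)(-0.45) − (-0.35)(-0.15)] = 0.3000
  C_33 = (0.55)(0.90) − (-0.40)(-0.15) = 0.4350
det(I−A) = Σ_j (I−A)_1j·C_1j = (0.55)(0.6750) + (-0.40)(0.2025) + (-0.35)(0.1800) = 0.22725
adj(I−A) = Cᵀ =
  [ 0.6750   0.4650   0.4950]
  [ 0.2025   0.4425   0.3000]
  [ 0.1800   0.2250   0.4350]
(I − A)⁻¹ = adj(I−A) / det(I−A) ≈
  [   2.9703     2.0462     2.1782]
  [   0.8911     1.9472     1.3201]
  [   0.7921     0.9901     1.9142]
Δx = (I − A)⁻¹ Δd with Δd having +120 in the Leather component and 0 elsewhere.
So Δx_3 = L_33 · (+120), where L_33 = adj(I−A)_33 / det(I−A) = 0.4350 / 0.22725.
Δx_3 = 0.4350 × (+120) / 0.22725 = 52.20 / 0.22725 ≈ 229.703.

Δx_3 = 229.703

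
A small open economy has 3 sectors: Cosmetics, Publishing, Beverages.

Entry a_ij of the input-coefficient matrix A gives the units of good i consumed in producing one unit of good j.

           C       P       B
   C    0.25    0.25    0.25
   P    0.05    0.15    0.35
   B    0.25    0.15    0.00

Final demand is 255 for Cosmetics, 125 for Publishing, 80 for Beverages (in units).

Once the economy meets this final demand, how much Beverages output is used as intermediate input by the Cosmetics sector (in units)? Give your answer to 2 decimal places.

I − A =
  [   0.75    -0.25    -0.25]
  [  -0.05     0.85    -0.35]
  [  -0.25    -0.15     1.00]
Cofactors of I−A, C_ij = (−1)^(i+j)·(minor ij) (rows/columns in the sector order above):
  C_11 = (0.85)(1.00) − (-0.35)(-0.15) = 0.7975
  C_12 = −[(-0.05)(1.00) − (-0.35)(-0.25)] = 0.1375
  C_13 = (-0.05)(-0.15) − (0.85)(-0.25) = 0.2200
  C_21 = −[(-0.25)(1.00) − (-0.25)(-0.15)] = 0.2875
  C_22 = (0.75)(1.00) − (-0.25)(-0.25) = 0.6875
  C_23 = −[(0.75)(-0.15) − (-0.25)(-0.25)] = 0.1750
  C_31 = (-0.25)(-0.35) − (-0.25)(0.85) = 0.3000
  C_32 = −[(0.75)(-0.35) − (-0.25)(-0.05)] = 0.2750
  C_33 = (0.75)(0.85) − (-0.25)(-0.05) = 0.6250
det(I−A) = Σ_j (I−A)_1j·C_1j = (0.75)(0.7975) + (-0.25)(0.1375) + (-0.25)(0.2200) = 0.50875
adj(I−A) = Cᵀ =
  [ 0.7975   0.2875   0.3000]
  [ 0.1375   0.6875   0.2750]
  [ 0.2200   0.1750   0.6250]
(I − A)⁻¹ = adj(I−A) / det(I−A) ≈
  [   1.5676     0.5651     0.5897]
  [   0.2703     1.3514     0.5405]
  [   0.4324     0.3440     1.2285]
First solve x = (I − A)⁻¹ d = adj(I−A)·d / det(I−A); in particular x_C = (0.7975·255 + 0.2875·125 + 0.3000·80) / 0.50875 = 263.30 / 0.50875 ≈ 517.5430.
Intermediate flow from B to C: z_BC = a_BC · x_C = 0.25 × 263.30 / 0.50875 = 65.825 / 0.50875 ≈ 129.39.

z_BC = 129.39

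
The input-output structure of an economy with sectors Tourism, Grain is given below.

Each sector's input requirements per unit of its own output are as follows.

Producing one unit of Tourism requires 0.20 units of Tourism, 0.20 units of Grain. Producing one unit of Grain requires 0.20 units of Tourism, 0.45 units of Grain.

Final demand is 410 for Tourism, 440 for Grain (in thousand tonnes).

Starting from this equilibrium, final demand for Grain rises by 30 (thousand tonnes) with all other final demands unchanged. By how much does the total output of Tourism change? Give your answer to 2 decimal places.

Δx_T = 15.00

I − A =
  [   0.80    -0.20]
  [  -0.20     0.55]
det(I−A) = (0.80)(0.55) − (-0.20)(-0.20) = 0.4000
adj(I−A) = [[0.55, 0.20], [0.20, 0.80]]
(I − A)⁻¹ = adj(I−A) / det(I−A) ≈
  [   1.3750     0.5000]
  [   0.5000     2.0000]
Δx = (I − A)⁻¹ Δd with Δd having +30 in the Grain component and 0 elsewhere.
So Δx_T = L_TG · (+30), where L_TG = adj(I−A)_TG / det(I−A) = 0.20 / 0.4000.
Δx_T = 0.20 × (+30) / 0.4000 = 6.00 / 0.4000 = 15.00.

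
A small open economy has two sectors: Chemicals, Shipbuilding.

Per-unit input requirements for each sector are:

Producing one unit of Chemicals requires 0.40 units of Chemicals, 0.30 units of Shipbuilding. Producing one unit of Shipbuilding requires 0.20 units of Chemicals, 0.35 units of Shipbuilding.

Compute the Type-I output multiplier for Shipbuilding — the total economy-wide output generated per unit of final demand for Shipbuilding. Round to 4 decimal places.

m_S = 2.4242

I − A =
  [   0.60    -0.20]
  [  -0.30     0.65]
det(I−A) = (0.60)(0.65) − (-0.20)(-0.30) = 0.3300
adj(I−A) = [[0.65, 0.20], [0.30, 0.60]]
(I − A)⁻¹ = adj(I−A) / det(I−A) ≈
  [   1.96970     0.60606]
  [   0.90909     1.81818]
The output multiplier for sector j is the column-j sum of the Leontief inverse (I − A)⁻¹ = adj(I−A) / det(I−A).
Column S of adj(I−A): (0.20, 0.60); det(I−A) = 0.3300.
m_S = (0.20 + 0.60) / 0.3300 = 0.80 / 0.3300 ≈ 2.4242.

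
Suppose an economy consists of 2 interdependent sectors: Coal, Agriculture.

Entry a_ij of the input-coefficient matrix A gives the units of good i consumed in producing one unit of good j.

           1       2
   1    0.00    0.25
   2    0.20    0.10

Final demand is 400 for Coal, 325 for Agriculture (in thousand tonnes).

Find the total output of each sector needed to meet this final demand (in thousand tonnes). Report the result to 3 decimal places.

I − A =
  [   1.00    -0.25]
  [  -0.20     0.90]
det(I−A) = (1.00)(0.90) − (-0.25)(-0.20) = 0.8500
adj(I−A) = [[0.90, 0.25], [0.20, 1.00]]
(I − A)⁻¹ = adj(I−A) / det(I−A) ≈
  [   1.0588     0.2941]
  [   0.2353     1.1765]
x = (I − A)⁻¹ d = adj(I−A)·d / det(I−A), with det(I−A) = 0.8500:
  x_1 = (0.90·400 + 0.25·325) / 0.8500 = 441.25 / 0.8500 ≈ 519.118
  x_2 = (0.20·400 + 1.00·325) / 0.8500 = 405.00 / 0.8500 ≈ 476.471

x_1 = 519.118, x_2 = 476.471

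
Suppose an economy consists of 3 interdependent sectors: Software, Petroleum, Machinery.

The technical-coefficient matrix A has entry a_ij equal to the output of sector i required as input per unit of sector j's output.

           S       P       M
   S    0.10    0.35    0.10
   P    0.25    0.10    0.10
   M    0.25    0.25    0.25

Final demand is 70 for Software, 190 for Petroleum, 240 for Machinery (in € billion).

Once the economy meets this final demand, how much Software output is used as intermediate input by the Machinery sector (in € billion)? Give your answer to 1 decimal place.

I − A =
  [   0.90    -0.35    -0.10]
  [  -0.25     0.90    -0.10]
  [  -0.25    -0.25     0.75]
Cofactors of I−A, C_ij = (−1)^(i+j)·(minor ij) (rows/columns in the sector order above):
  C_11 = (0.90)(0.75) − (-0.10)(-0.25) = 0.6500
  C_12 = −[(-0.25)(0.75) − (-0.10)(-0.25)] = 0.2125
  C_13 = (-0.25)(-0.25) − (0.90)(-0.25) = 0.2875
  C_21 = −[(-0.35)(0.75) − (-0.10)(-0.25)] = 0.2875
  C_22 = (0.90)(0.75) − (-0.10)(-0.25) = 0.6500
  C_23 = −[(0.90)(-0.25) − (-0.35)(-0.25)] = 0.3125
  C_31 = (-0.35)(-0.10) − (-0.10)(0.90) = 0.1250
  C_32 = −[(0.90)(-0.10) − (-0.10)(-0.25)] = 0.1150
  C_33 = (0.90)(0.90) − (-0.35)(-0.25) = 0.7225
det(I−A) = Σ_j (I−A)_1j·C_1j = (0.90)(0.6500) + (-0.35)(0.2125) + (-0.10)(0.2875) = 0.481875
adj(I−A) = Cᵀ =
  [ 0.6500   0.2875   0.1250]
  [ 0.2125   0.6500   0.1150]
  [ 0.2875   0.3125   0.7225]
(I − A)⁻¹ = adj(I−A) / det(I−A) ≈
  [   1.3489     0.5966     0.2594]
  [   0.4410     1.3489     0.2387]
  [   0.5966     0.6485     1.4994]
First solve x = (I − A)⁻¹ d = adj(I−A)·d / det(I−A); in particular x_M = (0.2875·70 + 0.3125·190 + 0.7225·240) / 0.481875 = 252.90 / 0.481875 ≈ 524.825.
Intermediate flow from S to M: z_SM = a_SM · x_M = 0.10 × 252.90 / 0.481875 = 25.29 / 0.481875 ≈ 52.5.

z_SM = 52.5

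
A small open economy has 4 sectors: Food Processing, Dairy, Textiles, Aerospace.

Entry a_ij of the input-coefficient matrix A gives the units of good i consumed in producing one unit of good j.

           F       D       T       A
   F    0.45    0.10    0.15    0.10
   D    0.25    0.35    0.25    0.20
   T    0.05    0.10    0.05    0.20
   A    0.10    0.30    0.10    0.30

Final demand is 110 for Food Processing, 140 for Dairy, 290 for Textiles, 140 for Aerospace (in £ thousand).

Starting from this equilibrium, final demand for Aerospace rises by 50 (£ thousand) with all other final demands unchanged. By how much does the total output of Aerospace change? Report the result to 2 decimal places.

I − A =
  [   0.55    -0.10    -0.15    -0.10]
  [  -0.25     0.65    -0.25    -0.20]
  [  -0.05    -0.10     0.95    -0.20]
  [  -0.10    -0.30    -0.10     0.70]
Compute the cofactors C_ij = (−1)^(i+j)·(3×3 minor ij) of I−A; the adjugate is their transpose:
adj(I−A) = Cᵀ =
  [ 0.32775   0.11350   0.09275   0.10575]
  [ 0.19500   0.33650   0.13650   0.16300]
  [ 0.06725   0.07750   0.18375   0.08425]
  [ 0.14000   0.17150   0.09800   0.29225]
det(I−A) = Σ_j (I−A)_1j·C_1j = (0.55)(0.32775) + (-0.10)(0.19500) + (-0.15)(0.06725) + (-0.10)(0.14000) = 0.136675
(I − A)⁻¹ = adj(I−A) / det(I−A) ≈
  [   2.3980     0.8304     0.6786     0.7737]
  [   1.4267     2.4620     0.9987     1.1926]
  [   0.4920     0.5670     1.3444     0.6164]
  [   1.0243     1.2548     0.7170     2.1383]
Δx = (I − A)⁻¹ Δd with Δd having +50 in the Aerospace component and 0 elsewhere.
So Δx_A = L_AA · (+50), where L_AA = adj(I−A)_AA / det(I−A) = 0.29225 / 0.136675.
Δx_A = 0.29225 × (+50) / 0.136675 = 14.6125 / 0.136675 ≈ 106.91.

Δx_A = 106.91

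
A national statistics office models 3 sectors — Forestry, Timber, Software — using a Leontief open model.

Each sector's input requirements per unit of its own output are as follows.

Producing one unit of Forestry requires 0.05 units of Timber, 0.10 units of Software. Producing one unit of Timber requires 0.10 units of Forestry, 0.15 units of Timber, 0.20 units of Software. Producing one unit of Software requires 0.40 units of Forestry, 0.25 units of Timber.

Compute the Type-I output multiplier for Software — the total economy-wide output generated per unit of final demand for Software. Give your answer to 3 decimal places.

I − A =
  [   1.00    -0.10    -0.40]
  [  -0.05     0.85    -0.25]
  [  -0.10    -0.20     1.00]
Cofactors of I−A, C_ij = (−1)^(i+j)·(minor ij) (rows/columns in the sector order above):
  C_11 = (0.85)(1.00) − (-0.25)(-0.20) = 0.8000
  C_12 = −[(-0.05)(1.00) − (-0.25)(-0.10)] = 0.0750
  C_13 = (-0.05)(-0.20) − (0.85)(-0.10) = 0.0950
  C_21 = −[(-0.10)(1.00) − (-0.40)(-0.20)] = 0.1800
  C_22 = (1.00)(1.00) − (-0.40)(-0.10) = 0.9600
  C_23 = −[(1.00)(-0.20) − (-0.10)(-0.10)] = 0.2100
  C_31 = (-0.10)(-0.25) − (-0.40)(0.85) = 0.3650
  C_32 = −[(1.00)(-0.25) − (-0.40)(-0.05)] = 0.2700
  C_33 = (1.00)(0.85) − (-0.10)(-0.05) = 0.8450
det(I−A) = Σ_j (I−A)_1j·C_1j = (1.00)(0.8000) + (-0.10)(0.0750) + (-0.40)(0.0950) = 0.7545
adj(I−A) = Cᵀ =
  [ 0.8000   0.1800   0.3650]
  [ 0.0750   0.9600   0.2700]
  [ 0.0950   0.2100   0.8450]
(I − A)⁻¹ = adj(I−A) / det(I−A) ≈
  [   1.0603     0.2386     0.4838]
  [   0.0994     1.2724     0.3579]
  [   0.1259     0.2783     1.1199]
The output multiplier for sector j is the column-j sum of the Leontief inverse (I − A)⁻¹ = adj(I−A) / det(I−A).
Column S of adj(I−A): (0.3650, 0.2700, 0.8450); det(I−A) = 0.7545.
m_S = (0.3650 + 0.2700 + 0.8450) / 0.7545 = 1.48 / 0.7545 ≈ 1.962.

m_S = 1.962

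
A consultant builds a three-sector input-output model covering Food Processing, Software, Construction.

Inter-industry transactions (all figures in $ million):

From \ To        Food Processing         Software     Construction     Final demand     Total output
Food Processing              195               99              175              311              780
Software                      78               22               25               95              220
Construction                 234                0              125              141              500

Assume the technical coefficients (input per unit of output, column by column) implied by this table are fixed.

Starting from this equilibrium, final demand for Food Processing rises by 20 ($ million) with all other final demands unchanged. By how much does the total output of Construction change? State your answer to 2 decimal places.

Technical coefficients a_ij = z_ij / X_j:
  a_11 = 195/780 = 0.25, a_21 = 78/780 = 0.10, a_31 = 234/780 = 0.30
  a_12 = 99/220 = 0.45, a_22 = 22/220 = 0.10, a_32 = 0/220 = 0.00
  a_13 = 175/500 = 0.35, a_23 = 25/500 = 0.05, a_33 = 125/500 = 0.25
I − A =
  [   0.75    -0.45    -0.35]
  [  -0.10     0.90    -0.05]
  [  -0.30     0.00     0.75]
Cofactors of I−A, C_ij = (−1)^(i+j)·(minor ij) (rows/columns in the sector order above):
  C_11 = (0.90)(0.75) − (-0.05)(0.00) = 0.6750
  C_12 = −[(-0.10)(0.75) − (-0.05)(-0.30)] = 0.0900
  C_13 = (-0.10)(0.00) − (0.90)(-0.30) = 0.2700
  C_21 = −[(-0.45)(0.75) − (-0.35)(0.00)] = 0.3375
  C_22 = (0.75)(0.75) − (-0.35)(-0.30) = 0.4575
  C_23 = −[(0.75)(0.00) − (-0.45)(-0.30)] = 0.1350
  C_31 = (-0.45)(-0.05) − (-0.35)(0.90) = 0.3375
  C_32 = −[(0.75)(-0.05) − (-0.35)(-0.10)] = 0.0725
  C_33 = (0.75)(0.90) − (-0.45)(-0.10) = 0.6300
det(I−A) = Σ_j (I−A)_1j·C_1j = (0.75)(0.6750) + (-0.45)(0.0900) + (-0.35)(0.2700) = 0.37125
adj(I−A) = Cᵀ =
  [ 0.6750   0.3375   0.3375]
  [ 0.0900   0.4575   0.0725]
  [ 0.2700   0.1350   0.6300]
(I − A)⁻¹ = adj(I−A) / det(I−A) ≈
  [   1.8182     0.9091     0.9091]
  [   0.2424     1.2323     0.1953]
  [   0.7273     0.3636     1.6970]
Δx = (I − A)⁻¹ Δd with Δd having +20 in the Food Processing component and 0 elsewhere.
So Δx_3 = L_31 · (+20), where L_31 = adj(I−A)_31 / det(I−A) = 0.2700 / 0.37125.
Δx_3 = 0.2700 × (+20) / 0.37125 = 5.40 / 0.37125 ≈ 14.55.

Δx_3 = 14.55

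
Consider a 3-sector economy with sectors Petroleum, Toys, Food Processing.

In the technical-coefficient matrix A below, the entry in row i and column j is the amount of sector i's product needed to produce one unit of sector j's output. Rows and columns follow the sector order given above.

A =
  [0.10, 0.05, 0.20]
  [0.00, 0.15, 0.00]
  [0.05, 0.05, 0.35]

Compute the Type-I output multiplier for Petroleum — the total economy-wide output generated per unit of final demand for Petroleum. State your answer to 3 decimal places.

I − A =
  [   0.90    -0.05    -0.20]
  [   0.00     0.85     0.00]
  [  -0.05    -0.05     0.65]
Cofactors of I−A, C_ij = (−1)^(i+j)·(minor ij) (rows/columns in the sector order above):
  C_11 = (0.85)(0.65) − (0.00)(-0.05) = 0.5525
  C_12 = −[(0.00)(0.65) − (0.00)(-0.05)] = 0.0000
  C_13 = (0.00)(-0.05) − (0.85)(-0.05) = 0.0425
  C_21 = −[(-0.05)(0.65) − (-0.20)(-0.05)] = 0.0425
  C_22 = (0.90)(0.65) − (-0.20)(-0.05) = 0.5750
  C_23 = −[(0.90)(-0.05) − (-0.05)(-0.05)] = 0.0475
  C_31 = (-0.05)(0.00) − (-0.20)(0.85) = 0.1700
  C_32 = −[(0.90)(0.00) − (-0.20)(0.00)] = 0.0000
  C_33 = (0.90)(0.85) − (-0.05)(0.00) = 0.7650
det(I−A) = Σ_j (I−A)_1j·C_1j = (0.90)(0.5525) + (-0.05)(0.0000) + (-0.20)(0.0425) = 0.48875
adj(I−A) = Cᵀ =
  [ 0.5525   0.0425   0.1700]
  [ 0.0000   0.5750   0.0000]
  [ 0.0425   0.0475   0.7650]
(I − A)⁻¹ = adj(I−A) / det(I−A) ≈
  [   1.1304     0.0870     0.3478]
  [   0.0000     1.1765     0.0000]
  [   0.0870     0.0972     1.5652]
The output multiplier for sector j is the column-j sum of the Leontief inverse (I − A)⁻¹ = adj(I−A) / det(I−A).
Column P of adj(I−A): (0.5525, 0.0000, 0.0425); det(I−A) = 0.48875.
m_P = (0.5525 + 0.0000 + 0.0425) / 0.48875 = 0.595 / 0.48875 ≈ 1.217.

m_P = 1.217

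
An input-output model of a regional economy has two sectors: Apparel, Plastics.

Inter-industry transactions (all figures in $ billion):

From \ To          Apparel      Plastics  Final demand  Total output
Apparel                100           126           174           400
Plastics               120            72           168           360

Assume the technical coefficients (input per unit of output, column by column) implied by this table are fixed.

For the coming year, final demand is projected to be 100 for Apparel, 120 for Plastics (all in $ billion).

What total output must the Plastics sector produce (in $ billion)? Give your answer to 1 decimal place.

x_2 = 242.4

Technical coefficients a_ij = z_ij / X_j:
  a_11 = 100/400 = 0.25, a_21 = 120/400 = 0.30
  a_12 = 126/360 = 0.35, a_22 = 72/360 = 0.20
I − A =
  [   0.75    -0.35]
  [  -0.30     0.80]
det(I−A) = (0.75)(0.80) − (-0.35)(-0.30) = 0.4950
adj(I−A) = [[0.80, 0.35], [0.30, 0.75]]
(I − A)⁻¹ = adj(I−A) / det(I−A) ≈
  [   1.6162     0.7071]
  [   0.6061     1.5152]
x = (I − A)⁻¹ d = adj(I−A)·d / det(I−A), with det(I−A) = 0.4950:
  x_1 = (0.80·100 + 0.35·120) / 0.4950 = 122.00 / 0.4950 ≈ 246.5
  x_2 = (0.30·100 + 0.75·120) / 0.4950 = 120.00 / 0.4950 ≈ 242.4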